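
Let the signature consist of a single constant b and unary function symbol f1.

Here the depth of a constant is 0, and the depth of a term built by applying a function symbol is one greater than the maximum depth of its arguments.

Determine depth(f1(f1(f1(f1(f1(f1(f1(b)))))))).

7

depth(f1(b)) = 1 + depth(b) = 1 + 0 = 1
depth(f1(f1(b))) = 1 + depth(f1(b)) = 1 + 1 = 2
depth(f1(f1(f1(b)))) = 1 + depth(f1(f1(b))) = 1 + 2 = 3
depth(f1(f1(f1(f1(b))))) = 1 + depth(f1(f1(f1(b)))) = 1 + 3 = 4
depth(f1(f1(f1(f1(f1(b)))))) = 1 + depth(f1(f1(f1(f1(b))))) = 1 + 4 = 5
depth(f1(f1(f1(f1(f1(f1(b))))))) = 1 + depth(f1(f1(f1(f1(f1(b)))))) = 1 + 5 = 6
depth(f1(f1(f1(f1(f1(f1(f1(b)))))))) = 1 + depth(f1(f1(f1(f1(f1(f1(b))))))) = 1 + 6 = 7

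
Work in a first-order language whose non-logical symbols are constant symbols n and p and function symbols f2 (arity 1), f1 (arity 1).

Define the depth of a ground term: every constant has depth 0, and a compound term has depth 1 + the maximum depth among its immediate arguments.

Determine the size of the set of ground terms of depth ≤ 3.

30

If N_k denotes the number of depth-≤k ground terms, the 2 constants give N_0 = 2, and each function symbol of arity r contributes N_{k-1}^r new terms at level k: N_k = 2 + N_{k-1} + N_{k-1}.
N_0 = 2
N_1 = 2 + 2 + 2 = 6
N_2 = 2 + 6 + 6 = 14
N_3 = 2 + 14 + 14 = 30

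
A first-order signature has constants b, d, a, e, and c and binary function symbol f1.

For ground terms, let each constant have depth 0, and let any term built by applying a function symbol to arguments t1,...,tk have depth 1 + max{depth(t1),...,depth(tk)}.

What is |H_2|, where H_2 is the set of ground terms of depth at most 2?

Let N_k count ground terms of depth at most k. Each non-constant term of depth ≤ k is some function symbol applied to depth-≤(k−1) arguments, giving N_k = 5 + N_{k-1}^2.
N_0 = 5
N_1 = 5 + 5^2 = 30
N_2 = 5 + 30^2 = 905

905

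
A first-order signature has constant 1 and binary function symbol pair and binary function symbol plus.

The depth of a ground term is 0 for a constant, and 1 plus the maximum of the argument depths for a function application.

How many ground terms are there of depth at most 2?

19

If N_k denotes the number of depth-≤k ground terms, the 1 constant gives N_0 = 1, and each function symbol of arity r contributes N_{k-1}^r new terms at level k: N_k = 1 + N_{k-1}^2 + N_{k-1}^2.
N_0 = 1
N_1 = 1 + 1^2 + 1^2 = 3
N_2 = 1 + 3^2 + 3^2 = 19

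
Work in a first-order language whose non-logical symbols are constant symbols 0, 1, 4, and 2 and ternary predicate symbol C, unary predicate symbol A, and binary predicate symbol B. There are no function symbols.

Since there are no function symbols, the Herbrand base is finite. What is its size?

With no function symbols, the Herbrand universe is just the 4 constants.
Ground atoms per predicate: C: 4^3 = 64, A: 4, B: 4^2 = 16.
Herbrand base size = 64 + 4 + 16 = 84.

84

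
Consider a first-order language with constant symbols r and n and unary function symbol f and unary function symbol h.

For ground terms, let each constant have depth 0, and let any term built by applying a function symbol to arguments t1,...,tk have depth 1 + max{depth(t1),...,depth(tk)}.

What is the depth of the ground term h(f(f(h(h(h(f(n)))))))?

7

depth(f(n)) = 1 + depth(n) = 1 + 0 = 1
depth(h(f(n))) = 1 + depth(f(n)) = 1 + 1 = 2
depth(h(h(f(n)))) = 1 + depth(h(f(n))) = 1 + 2 = 3
depth(h(h(h(f(n))))) = 1 + depth(h(h(f(n)))) = 1 + 3 = 4
depth(f(h(h(h(f(n)))))) = 1 + depth(h(h(h(f(n))))) = 1 + 4 = 5
depth(f(f(h(h(h(f(n))))))) = 1 + depth(f(h(h(h(f(n)))))) = 1 + 5 = 6
depth(h(f(f(h(h(h(f(n)))))))) = 1 + depth(f(f(h(h(h(f(n))))))) = 1 + 6 = 7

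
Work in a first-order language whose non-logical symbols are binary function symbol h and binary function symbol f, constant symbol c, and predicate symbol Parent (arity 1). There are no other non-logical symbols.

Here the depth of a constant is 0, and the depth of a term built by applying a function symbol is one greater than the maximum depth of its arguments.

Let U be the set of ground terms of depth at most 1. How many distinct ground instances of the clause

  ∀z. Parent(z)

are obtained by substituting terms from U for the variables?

3

Ground terms of depth ≤ 1:
  Write N_k for the number of ground terms of depth ≤ k. A term of depth ≤ k is either a constant or a function symbol applied to arguments of depth ≤ k−1, so N_k = 1 + N_{k-1}^2 + N_{k-1}^2.
  N_0 = 1
  N_1 = 1 + 1^2 + 1^2 = 3
  Explicitly: c, h(c, c), f(c, c).
So there are 3 ground terms available for substitution.
The clause has 1 distinct variable (z), which appears in the body. In the free term algebra distinct substitutions yield syntactically distinct ground instances.
Number of ground instances = 3.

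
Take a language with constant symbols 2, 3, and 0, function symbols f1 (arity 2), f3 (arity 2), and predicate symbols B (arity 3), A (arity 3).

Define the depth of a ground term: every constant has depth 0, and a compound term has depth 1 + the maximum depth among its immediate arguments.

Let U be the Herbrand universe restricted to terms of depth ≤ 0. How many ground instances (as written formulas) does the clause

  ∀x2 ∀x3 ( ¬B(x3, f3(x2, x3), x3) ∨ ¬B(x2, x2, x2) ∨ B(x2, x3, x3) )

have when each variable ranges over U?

9

Ground terms of depth ≤ 0:
  Count level by level. With function symbols f1/2, f3/2, the terms of depth ≤ k are the 3 constants together with each function applied to depth-≤(k−1) tuples, so N_k = 3 + N_{k-1}^2 + N_{k-1}^2.
  N_0 = 3
  Explicitly: 2, 3, 0.
So there are 3 ground terms available for substitution.
Each of x2, x3 ranges independently over the available ground terms, and distinct assignments produce distinct instances.
Number of ground instances = 3^2 = 9.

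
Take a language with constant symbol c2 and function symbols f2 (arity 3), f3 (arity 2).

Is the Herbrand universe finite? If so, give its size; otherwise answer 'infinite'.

infinite

The signature has at least one function symbol (f2, arity 3) and at least one constant (c2).
Iterating f2 gives infinitely many distinct ground terms: c2, f2(c2, c2, c2), f2(f2(c2, c2, c2), f2(c2, c2, c2), f2(c2, c2, c2)), ...
So the Herbrand universe is infinite.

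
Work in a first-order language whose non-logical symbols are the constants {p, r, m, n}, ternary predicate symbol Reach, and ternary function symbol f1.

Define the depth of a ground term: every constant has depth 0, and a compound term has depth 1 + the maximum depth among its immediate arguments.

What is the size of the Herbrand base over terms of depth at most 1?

314432

First count ground terms of depth ≤ 1.
Count level by level. With function symbols f1/3, the terms of depth ≤ k are the 4 constants together with each function applied to depth-≤(k−1) tuples, so N_k = 4 + N_{k-1}^3.
N_0 = 4
N_1 = 4 + 4^3 = 68
So |H| = 68.
Ground atoms are formed by filling each argument slot of a predicate with a term from H, so an r-ary predicate gives |H|^r atoms:
  Reach: 68^3 = 314432
Total ground atoms: 314432.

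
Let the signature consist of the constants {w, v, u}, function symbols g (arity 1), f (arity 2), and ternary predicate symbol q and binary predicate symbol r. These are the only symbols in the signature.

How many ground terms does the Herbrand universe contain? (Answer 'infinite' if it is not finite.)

infinite

The signature has at least one function symbol (g, arity 1) and at least one constant (w).
Iterating g gives infinitely many distinct ground terms: w, g(w), g(g(w)), ...
So the Herbrand universe is infinite.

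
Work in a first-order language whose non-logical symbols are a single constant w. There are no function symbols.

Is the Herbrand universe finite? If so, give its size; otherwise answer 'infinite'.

There are no function symbols, so the only ground term is the single constant.
The Herbrand universe is {w}, finite with 1 element.

1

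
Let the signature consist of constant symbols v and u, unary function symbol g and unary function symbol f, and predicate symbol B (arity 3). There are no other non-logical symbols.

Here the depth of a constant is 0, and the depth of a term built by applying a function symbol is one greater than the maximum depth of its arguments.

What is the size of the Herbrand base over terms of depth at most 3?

27000

First count ground terms of depth ≤ 3.
Count level by level. With function symbols g/1, f/1, the terms of depth ≤ k are the 2 constants together with each function applied to depth-≤(k−1) tuples, so N_k = 2 + N_{k-1} + N_{k-1}.
N_0 = 2
N_1 = 2 + 2 + 2 = 6
N_2 = 2 + 6 + 6 = 14
N_3 = 2 + 14 + 14 = 30
So |H| = 30.
A ground atom is a predicate applied to a tuple of terms from H, so the count is the sum over predicates of |H|^arity:
  B: 30^3 = 27000
Total ground atoms: 27000.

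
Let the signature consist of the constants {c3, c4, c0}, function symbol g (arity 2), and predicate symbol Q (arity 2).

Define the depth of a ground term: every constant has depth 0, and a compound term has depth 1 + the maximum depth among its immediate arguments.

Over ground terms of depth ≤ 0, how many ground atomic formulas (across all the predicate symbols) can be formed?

9

First count ground terms of depth ≤ 0.
If N_k denotes the number of depth-≤k ground terms, the 3 constants give N_0 = 3, and each function symbol of arity r contributes N_{k-1}^r new terms at level k: N_k = 3 + N_{k-1}^2.
N_0 = 3
Explicitly: c3, c4, c0.
So |H| = 3.
For each predicate symbol, the number of ground atoms is |H| raised to its arity; summing:
  Q: 3^2 = 9
Total ground atoms: 9.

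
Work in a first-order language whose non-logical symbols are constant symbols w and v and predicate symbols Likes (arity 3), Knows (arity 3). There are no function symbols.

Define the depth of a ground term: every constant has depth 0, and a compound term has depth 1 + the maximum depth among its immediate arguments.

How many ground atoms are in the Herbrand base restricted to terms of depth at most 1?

16

First count ground terms of depth ≤ 1.
With no function symbols every ground term is a constant, so there are exactly 2 ground terms at every depth bound.
N_0 = 2
N_1 = 2
Explicitly: w, v.
So |H| = 2.
Each predicate of arity r yields |H|^r ground atoms (one per choice of an r-tuple from H):
  Likes: 2^3 = 8;  Knows: 2^3 = 8
Total ground atoms: 8 + 8 = 16.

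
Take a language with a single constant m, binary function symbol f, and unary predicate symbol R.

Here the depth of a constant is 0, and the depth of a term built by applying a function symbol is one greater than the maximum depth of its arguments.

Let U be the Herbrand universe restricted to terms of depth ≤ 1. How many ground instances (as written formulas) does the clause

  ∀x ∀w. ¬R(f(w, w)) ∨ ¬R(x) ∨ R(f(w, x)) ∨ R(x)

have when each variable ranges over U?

4

Ground terms of depth ≤ 1:
  Count level by level. With function symbols f/2, the terms of depth ≤ k are the 1 constant together with each function applied to depth-≤(k−1) tuples, so N_k = 1 + N_{k-1}^2.
  N_0 = 1
  N_1 = 1 + 1^2 = 2
  Explicitly: m, f(m, m).
So there are 2 ground terms available for substitution.
The clause has 2 distinct variables (x, w), each appearing in the body. In the free term algebra distinct substitutions yield syntactically distinct ground instances.
Number of ground instances = 2^2 = 4.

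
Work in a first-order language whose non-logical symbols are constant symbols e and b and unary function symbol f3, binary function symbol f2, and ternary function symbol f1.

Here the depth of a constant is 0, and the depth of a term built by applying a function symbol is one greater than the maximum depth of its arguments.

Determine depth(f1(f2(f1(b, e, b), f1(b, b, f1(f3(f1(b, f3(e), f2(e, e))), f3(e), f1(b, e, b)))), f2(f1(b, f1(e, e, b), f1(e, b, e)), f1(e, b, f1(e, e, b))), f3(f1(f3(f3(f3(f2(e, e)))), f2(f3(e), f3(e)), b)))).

depth(f1(b, e, b)) = 1 + max(0, 0, 0) = 1
depth(f3(e)) = 1 + depth(e) = 1 + 0 = 1
depth(f2(e, e)) = 1 + max(0, 0) = 1
depth(f1(b, f3(e), f2(e, e))) = 1 + max(0, 1, 1) = 2
depth(f3(f1(b, f3(e), f2(e, e)))) = 1 + depth(f1(b, f3(e), f2(e, e))) = 1 + 2 = 3
depth(f1(f3(f1(b, f3(e), f2(e, e))), f3(e), f1(b, e, b))) = 1 + max(3, 1, 1) = 4
depth(f1(b, b, f1(f3(f1(b, f3(e), f2(e, e))), f3(e), f1(b, e, b)))) = 1 + max(0, 0, 4) = 5
depth(f2(f1(b, e, b), f1(b, b, f1(f3(f1(b, f3(e), f2(e, e))), f3(e), f1(b, e, b))))) = 1 + max(1, 5) = 6
depth(f1(e, e, b)) = 1 + max(0, 0, 0) = 1
depth(f1(e, b, e)) = 1 + max(0, 0, 0) = 1
depth(f1(b, f1(e, e, b), f1(e, b, e))) = 1 + max(0, 1, 1) = 2
depth(f1(e, b, f1(e, e, b))) = 1 + max(0, 0, 1) = 2
depth(f2(f1(b, f1(e, e, b), f1(e, b, e)), f1(e, b, f1(e, e, b)))) = 1 + max(2, 2) = 3
depth(f3(f2(e, e))) = 1 + depth(f2(e, e)) = 1 + 1 = 2
depth(f3(f3(f2(e, e)))) = 1 + depth(f3(f2(e, e))) = 1 + 2 = 3
depth(f3(f3(f3(f2(e, e))))) = 1 + depth(f3(f3(f2(e, e)))) = 1 + 3 = 4
depth(f2(f3(e), f3(e))) = 1 + max(1, 1) = 2
depth(f1(f3(f3(f3(f2(e, e)))), f2(f3(e), f3(e)), b)) = 1 + max(4, 2, 0) = 5
depth(f3(f1(f3(f3(f3(f2(e, e)))), f2(f3(e), f3(e)), b))) = 1 + depth(f1(f3(f3(f3(f2(e, e)))), f2(f3(e), f3(e)), b)) = 1 + 5 = 6
depth(f1(f2(f1(b, e, b), f1(b, b, f1(f3(f1(b, f3(e), f2(e, e))), f3(e), f1(b, e, b)))), f2(f1(b, f1(e, e, b), f1(e, b, e)), f1(e, b, f1(e, e, b))), f3(f1(f3(f3(f3(f2(e, e)))), f2(f3(e), f3(e)), b)))) = 1 + max(6, 3, 6) = 7

7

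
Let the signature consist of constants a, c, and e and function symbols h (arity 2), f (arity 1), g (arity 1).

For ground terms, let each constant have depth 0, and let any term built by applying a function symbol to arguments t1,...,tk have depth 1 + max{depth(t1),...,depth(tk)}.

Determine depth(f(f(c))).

2

depth(f(c)) = 1 + depth(c) = 1 + 0 = 1
depth(f(f(c))) = 1 + depth(f(c)) = 1 + 1 = 2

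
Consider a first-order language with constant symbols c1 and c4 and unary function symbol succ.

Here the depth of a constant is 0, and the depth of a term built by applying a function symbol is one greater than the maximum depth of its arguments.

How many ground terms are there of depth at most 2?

6

Let N_k count ground terms of depth at most k. Each non-constant term of depth ≤ k is some function symbol applied to depth-≤(k−1) arguments, giving N_k = 2 + N_{k-1}.
N_0 = 2
N_1 = 2 + 2 = 4
N_2 = 2 + 4 = 6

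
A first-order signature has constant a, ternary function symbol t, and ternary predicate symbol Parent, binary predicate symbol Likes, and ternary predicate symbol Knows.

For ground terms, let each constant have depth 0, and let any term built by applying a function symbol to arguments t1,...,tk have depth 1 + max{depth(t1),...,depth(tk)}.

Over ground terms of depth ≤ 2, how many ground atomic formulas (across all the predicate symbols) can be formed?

1539

First count ground terms of depth ≤ 2.
Write N_k for the number of ground terms of depth ≤ k. A term of depth ≤ k is either a constant or a function symbol applied to arguments of depth ≤ k−1, so N_k = 1 + N_{k-1}^3.
N_0 = 1
N_1 = 1 + 1^3 = 2
N_2 = 1 + 2^3 = 9
So |H| = 9.
Ground atoms are formed by filling each argument slot of a predicate with a term from H, so an r-ary predicate gives |H|^r atoms:
  Parent: 9^3 = 729;  Likes: 9^2 = 81;  Knows: 9^3 = 729
Total ground atoms: 729 + 81 + 729 = 1539.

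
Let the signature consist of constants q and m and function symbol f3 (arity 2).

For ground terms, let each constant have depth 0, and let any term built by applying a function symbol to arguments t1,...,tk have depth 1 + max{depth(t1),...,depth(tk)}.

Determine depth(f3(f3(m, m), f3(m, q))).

2

depth(f3(m, m)) = 1 + max(0, 0) = 1
depth(f3(m, q)) = 1 + max(0, 0) = 1
depth(f3(f3(m, m), f3(m, q))) = 1 + max(1, 1) = 2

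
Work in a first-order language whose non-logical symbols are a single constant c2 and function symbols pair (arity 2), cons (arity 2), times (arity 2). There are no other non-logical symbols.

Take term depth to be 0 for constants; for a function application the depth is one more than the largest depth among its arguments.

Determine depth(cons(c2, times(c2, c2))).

2

depth(times(c2, c2)) = 1 + max(0, 0) = 1
depth(cons(c2, times(c2, c2))) = 1 + max(0, 1) = 2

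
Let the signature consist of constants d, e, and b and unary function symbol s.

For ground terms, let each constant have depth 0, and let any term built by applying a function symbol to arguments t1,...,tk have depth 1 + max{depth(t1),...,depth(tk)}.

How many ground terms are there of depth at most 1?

6

Let N_k = |{terms of depth ≤ k}|. Then N_0 = 3 and N_k = 3 + N_{k-1} for k ≥ 1 (one summand per function symbol, arity giving the exponent).
N_0 = 3
N_1 = 3 + 3 = 6
Explicitly: d, e, b, s(d), s(e), s(b).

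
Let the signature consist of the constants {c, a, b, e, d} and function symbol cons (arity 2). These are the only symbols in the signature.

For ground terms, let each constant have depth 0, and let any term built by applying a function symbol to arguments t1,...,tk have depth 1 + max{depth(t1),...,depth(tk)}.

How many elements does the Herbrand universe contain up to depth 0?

5

If N_k denotes the number of depth-≤k ground terms, the 5 constants give N_0 = 5, and each function symbol of arity r contributes N_{k-1}^r new terms at level k: N_k = 5 + N_{k-1}^2.
N_0 = 5
Explicitly: c, a, b, e, d.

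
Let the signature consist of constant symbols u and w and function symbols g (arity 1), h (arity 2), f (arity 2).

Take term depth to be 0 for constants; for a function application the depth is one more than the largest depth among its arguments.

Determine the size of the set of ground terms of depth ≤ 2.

302

Count level by level. With function symbols g/1, h/2, f/2, the terms of depth ≤ k are the 2 constants together with each function applied to depth-≤(k−1) tuples, so N_k = 2 + N_{k-1} + N_{k-1}^2 + N_{k-1}^2.
N_0 = 2
N_1 = 2 + 2 + 2^2 + 2^2 = 12
N_2 = 2 + 12 + 12^2 + 12^2 = 302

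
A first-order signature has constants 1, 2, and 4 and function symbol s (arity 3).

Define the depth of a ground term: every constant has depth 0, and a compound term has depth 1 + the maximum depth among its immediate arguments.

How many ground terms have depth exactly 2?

26973

Write N_k for the number of ground terms of depth ≤ k. A term of depth ≤ k is either a constant or a function symbol applied to arguments of depth ≤ k−1, so N_k = 3 + N_{k-1}^3.
N_0 = 3
N_1 = 3 + 3^3 = 30
N_2 = 3 + 30^3 = 27003
Terms of depth exactly 2: N_2 − N_1 = 27003 − 30 = 26973.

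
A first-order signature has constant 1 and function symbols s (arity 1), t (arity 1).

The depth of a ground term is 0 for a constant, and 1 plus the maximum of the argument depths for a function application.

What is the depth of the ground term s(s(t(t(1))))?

4

depth(t(1)) = 1 + depth(1) = 1 + 0 = 1
depth(t(t(1))) = 1 + depth(t(1)) = 1 + 1 = 2
depth(s(t(t(1)))) = 1 + depth(t(t(1))) = 1 + 2 = 3
depth(s(s(t(t(1))))) = 1 + depth(s(t(t(1)))) = 1 + 3 = 4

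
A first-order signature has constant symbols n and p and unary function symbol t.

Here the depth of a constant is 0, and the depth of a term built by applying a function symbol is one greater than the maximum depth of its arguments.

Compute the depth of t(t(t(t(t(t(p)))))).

6

depth(t(p)) = 1 + depth(p) = 1 + 0 = 1
depth(t(t(p))) = 1 + depth(t(p)) = 1 + 1 = 2
depth(t(t(t(p)))) = 1 + depth(t(t(p))) = 1 + 2 = 3
depth(t(t(t(t(p))))) = 1 + depth(t(t(t(p)))) = 1 + 3 = 4
depth(t(t(t(t(t(p)))))) = 1 + depth(t(t(t(t(p))))) = 1 + 4 = 5
depth(t(t(t(t(t(t(p))))))) = 1 + depth(t(t(t(t(t(p)))))) = 1 + 5 = 6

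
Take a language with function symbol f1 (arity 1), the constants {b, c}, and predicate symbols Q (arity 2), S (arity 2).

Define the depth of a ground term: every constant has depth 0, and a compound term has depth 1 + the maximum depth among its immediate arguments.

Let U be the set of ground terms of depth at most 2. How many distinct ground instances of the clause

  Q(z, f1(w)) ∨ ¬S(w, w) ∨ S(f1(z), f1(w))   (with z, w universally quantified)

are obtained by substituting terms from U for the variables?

36

Ground terms of depth ≤ 2:
  Let N_k = |{terms of depth ≤ k}|. Then N_0 = 2 and N_k = 2 + N_{k-1} for k ≥ 1 (one summand per function symbol, arity giving the exponent).
  N_0 = 2
  N_1 = 2 + 2 = 4
  N_2 = 2 + 4 = 6
  Explicitly: b, c, f1(b), f1(c), f1(f1(b)), f1(f1(c)).
So there are 6 ground terms available for substitution.
The body mentions every one of the 2 quantified variables; since ground terms form a free algebra, no two substitutions collapse to the same formula.
Number of ground instances = 6^2 = 36.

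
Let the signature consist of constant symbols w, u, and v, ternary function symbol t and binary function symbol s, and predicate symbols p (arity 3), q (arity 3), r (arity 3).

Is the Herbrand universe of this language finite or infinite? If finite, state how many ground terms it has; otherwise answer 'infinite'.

The signature has at least one function symbol (t, arity 3) and at least one constant (w).
Iterating t gives infinitely many distinct ground terms: w, t(w, w, w), t(t(w, w, w), t(w, w, w), t(w, w, w)), ...
So the Herbrand universe is infinite.

infinite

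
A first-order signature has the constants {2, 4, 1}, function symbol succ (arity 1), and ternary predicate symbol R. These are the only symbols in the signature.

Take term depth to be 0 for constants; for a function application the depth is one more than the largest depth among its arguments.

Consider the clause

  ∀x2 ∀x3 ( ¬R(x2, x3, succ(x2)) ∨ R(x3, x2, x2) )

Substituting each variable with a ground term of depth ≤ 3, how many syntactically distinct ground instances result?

Ground terms of depth ≤ 3:
  Count level by level. With function symbols succ/1, the terms of depth ≤ k are the 3 constants together with each function applied to depth-≤(k−1) tuples, so N_k = 3 + N_{k-1}.
  N_0 = 3
  N_1 = 3 + 3 = 6
  N_2 = 3 + 6 = 9
  N_3 = 3 + 9 = 12
  Explicitly: 2, 4, 1, succ(2), succ(4), succ(1), succ(succ(2)), succ(succ(4)), succ(succ(1)), succ(succ(succ(2))), succ(succ(succ(4))), succ(succ(succ(1))).
So there are 12 ground terms available for substitution.
The clause has 2 distinct variables (x2, x3), each appearing in the body. In the free term algebra distinct substitutions yield syntactically distinct ground instances.
Number of ground instances = 12^2 = 144.

144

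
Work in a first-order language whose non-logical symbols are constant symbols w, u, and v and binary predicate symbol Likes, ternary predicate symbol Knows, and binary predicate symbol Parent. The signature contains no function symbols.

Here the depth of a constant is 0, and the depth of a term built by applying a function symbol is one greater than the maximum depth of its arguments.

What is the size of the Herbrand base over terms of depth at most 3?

First count ground terms of depth ≤ 3.
With no function symbols every ground term is a constant, so there are exactly 3 ground terms at every depth bound.
N_0 = 3
N_1 = 3
N_2 = 3
N_3 = 3
So |H| = 3.
Each predicate of arity r yields |H|^r ground atoms (one per choice of an r-tuple from H):
  Likes: 3^2 = 9;  Knows: 3^3 = 27;  Parent: 3^2 = 9
Total ground atoms: 9 + 27 + 9 = 45.

45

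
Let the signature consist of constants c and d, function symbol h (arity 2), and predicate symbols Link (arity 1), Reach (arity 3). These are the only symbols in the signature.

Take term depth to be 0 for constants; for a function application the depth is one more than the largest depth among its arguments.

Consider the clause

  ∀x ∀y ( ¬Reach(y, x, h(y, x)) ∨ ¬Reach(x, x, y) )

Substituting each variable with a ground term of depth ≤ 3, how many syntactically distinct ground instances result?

2090916

Ground terms of depth ≤ 3:
  If N_k denotes the number of depth-≤k ground terms, the 2 constants give N_0 = 2, and each function symbol of arity r contributes N_{k-1}^r new terms at level k: N_k = 2 + N_{k-1}^2.
  N_0 = 2
  N_1 = 2 + 2^2 = 6
  N_2 = 2 + 6^2 = 38
  N_3 = 2 + 38^2 = 1446
So there are 1446 ground terms available for substitution.
The body mentions every one of the 2 quantified variables; since ground terms form a free algebra, no two substitutions collapse to the same formula.
Number of ground instances = 1446^2 = 2090916.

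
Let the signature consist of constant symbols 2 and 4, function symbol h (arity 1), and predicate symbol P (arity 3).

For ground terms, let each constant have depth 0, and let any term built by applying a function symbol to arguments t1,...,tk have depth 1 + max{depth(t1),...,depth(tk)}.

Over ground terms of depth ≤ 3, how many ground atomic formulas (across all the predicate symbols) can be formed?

512

First count ground terms of depth ≤ 3.
If N_k denotes the number of depth-≤k ground terms, the 2 constants give N_0 = 2, and each function symbol of arity r contributes N_{k-1}^r new terms at level k: N_k = 2 + N_{k-1}.
N_0 = 2
N_1 = 2 + 2 = 4
N_2 = 2 + 4 = 6
N_3 = 2 + 6 = 8
Explicitly: 2, 4, h(2), h(4), h(h(2)), h(h(4)), h(h(h(2))), h(h(h(4))).
So |H| = 8.
For each predicate symbol, the number of ground atoms is |H| raised to its arity; summing:
  P: 8^3 = 512
Total ground atoms: 512.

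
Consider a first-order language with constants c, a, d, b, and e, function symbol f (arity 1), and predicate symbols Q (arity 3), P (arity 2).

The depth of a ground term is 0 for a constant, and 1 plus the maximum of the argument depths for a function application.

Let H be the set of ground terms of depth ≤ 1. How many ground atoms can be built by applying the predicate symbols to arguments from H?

First count ground terms of depth ≤ 1.
If N_k denotes the number of depth-≤k ground terms, the 5 constants give N_0 = 5, and each function symbol of arity r contributes N_{k-1}^r new terms at level k: N_k = 5 + N_{k-1}.
N_0 = 5
N_1 = 5 + 5 = 10
So |H| = 10.
Ground atoms are formed by filling each argument slot of a predicate with a term from H, so an r-ary predicate gives |H|^r atoms:
  Q: 10^3 = 1000;  P: 10^2 = 100
Total ground atoms: 1000 + 100 = 1100.

1100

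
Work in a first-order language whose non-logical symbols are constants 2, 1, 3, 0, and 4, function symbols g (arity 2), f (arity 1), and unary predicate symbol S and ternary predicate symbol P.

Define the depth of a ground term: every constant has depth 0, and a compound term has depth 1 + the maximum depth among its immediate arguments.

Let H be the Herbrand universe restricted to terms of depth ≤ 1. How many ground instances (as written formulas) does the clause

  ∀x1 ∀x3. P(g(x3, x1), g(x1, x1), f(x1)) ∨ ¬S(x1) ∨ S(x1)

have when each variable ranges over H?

1225

Ground terms of depth ≤ 1:
  Count level by level. With function symbols g/2, f/1, the terms of depth ≤ k are the 5 constants together with each function applied to depth-≤(k−1) tuples, so N_k = 5 + N_{k-1}^2 + N_{k-1}.
  N_0 = 5
  N_1 = 5 + 5^2 + 5 = 35
So there are 35 ground terms available for substitution.
Each of x1, x3 ranges independently over the available ground terms, and distinct assignments produce distinct instances.
Number of ground instances = 35^2 = 1225.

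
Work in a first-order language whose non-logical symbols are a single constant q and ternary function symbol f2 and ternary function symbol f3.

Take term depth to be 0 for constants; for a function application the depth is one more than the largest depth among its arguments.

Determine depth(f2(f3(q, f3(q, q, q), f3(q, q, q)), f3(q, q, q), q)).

depth(f3(q, q, q)) = 1 + max(0, 0, 0) = 1
depth(f3(q, f3(q, q, q), f3(q, q, q))) = 1 + max(0, 1, 1) = 2
depth(f2(f3(q, f3(q, q, q), f3(q, q, q)), f3(q, q, q), q)) = 1 + max(2, 1, 0) = 3

3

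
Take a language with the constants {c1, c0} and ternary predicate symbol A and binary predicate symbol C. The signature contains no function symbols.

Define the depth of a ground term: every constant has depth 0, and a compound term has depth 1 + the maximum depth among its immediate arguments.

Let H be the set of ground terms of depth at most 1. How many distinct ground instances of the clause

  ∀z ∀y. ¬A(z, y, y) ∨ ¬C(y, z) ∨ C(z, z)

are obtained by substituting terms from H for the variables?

Ground terms of depth ≤ 1:
  With no function symbols every ground term is a constant, so there are exactly 2 ground terms at every depth bound.
  N_0 = 2
  N_1 = 2
So there are 2 ground terms available for substitution.
The clause has 2 distinct variables (z, y), each appearing in the body. In the free term algebra distinct substitutions yield syntactically distinct ground instances.
Number of ground instances = 2^2 = 4.

4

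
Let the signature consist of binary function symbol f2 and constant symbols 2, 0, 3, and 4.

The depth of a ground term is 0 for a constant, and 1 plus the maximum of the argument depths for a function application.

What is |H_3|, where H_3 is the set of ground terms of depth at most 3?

Let N_k = |{terms of depth ≤ k}|. Then N_0 = 4 and N_k = 4 + N_{k-1}^2 for k ≥ 1 (one summand per function symbol, arity giving the exponent).
N_0 = 4
N_1 = 4 + 4^2 = 20
N_2 = 4 + 20^2 = 404
N_3 = 4 + 404^2 = 163220

163220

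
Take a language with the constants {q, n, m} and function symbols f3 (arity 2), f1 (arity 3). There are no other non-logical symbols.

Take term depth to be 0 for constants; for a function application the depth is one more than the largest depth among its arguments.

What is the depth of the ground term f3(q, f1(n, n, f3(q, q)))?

3

depth(f3(q, q)) = 1 + max(0, 0) = 1
depth(f1(n, n, f3(q, q))) = 1 + max(0, 0, 1) = 2
depth(f3(q, f1(n, n, f3(q, q)))) = 1 + max(0, 2) = 3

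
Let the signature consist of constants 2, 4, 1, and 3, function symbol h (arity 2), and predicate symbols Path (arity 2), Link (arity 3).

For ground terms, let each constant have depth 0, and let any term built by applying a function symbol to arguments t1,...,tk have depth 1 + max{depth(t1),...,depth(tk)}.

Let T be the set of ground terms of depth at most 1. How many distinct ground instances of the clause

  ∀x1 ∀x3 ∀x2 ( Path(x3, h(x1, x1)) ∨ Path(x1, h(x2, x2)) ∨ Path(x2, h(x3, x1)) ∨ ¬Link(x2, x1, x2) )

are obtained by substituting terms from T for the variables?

Ground terms of depth ≤ 1:
  If N_k denotes the number of depth-≤k ground terms, the 4 constants give N_0 = 4, and each function symbol of arity r contributes N_{k-1}^r new terms at level k: N_k = 4 + N_{k-1}^2.
  N_0 = 4
  N_1 = 4 + 4^2 = 20
So there are 20 ground terms available for substitution.
Each of x1, x3, x2 ranges independently over the available ground terms, and distinct assignments produce distinct instances.
Number of ground instances = 20^3 = 8000.

8000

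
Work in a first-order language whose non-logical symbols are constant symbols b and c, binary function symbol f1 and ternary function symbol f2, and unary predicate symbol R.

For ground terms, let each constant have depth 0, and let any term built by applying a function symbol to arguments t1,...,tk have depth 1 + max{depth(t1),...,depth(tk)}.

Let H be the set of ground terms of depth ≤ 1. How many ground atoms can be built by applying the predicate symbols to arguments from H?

First count ground terms of depth ≤ 1.
Let N_k = |{terms of depth ≤ k}|. Then N_0 = 2 and N_k = 2 + N_{k-1}^2 + N_{k-1}^3 for k ≥ 1 (one summand per function symbol, arity giving the exponent).
N_0 = 2
N_1 = 2 + 2^2 + 2^3 = 14
So |H| = 14.
A ground atom is a predicate applied to a tuple of terms from H, so the count is the sum over predicates of |H|^arity:
  R: 14
Total ground atoms: 14.

14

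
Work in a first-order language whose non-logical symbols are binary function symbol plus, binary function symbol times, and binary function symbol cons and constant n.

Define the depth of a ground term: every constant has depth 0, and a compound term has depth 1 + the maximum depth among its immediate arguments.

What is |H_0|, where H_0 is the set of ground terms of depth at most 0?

1

Let N_k = |{terms of depth ≤ k}|. Then N_0 = 1 and N_k = 1 + N_{k-1}^2 + N_{k-1}^2 + N_{k-1}^2 for k ≥ 1 (one summand per function symbol, arity giving the exponent).
N_0 = 1
Explicitly: n.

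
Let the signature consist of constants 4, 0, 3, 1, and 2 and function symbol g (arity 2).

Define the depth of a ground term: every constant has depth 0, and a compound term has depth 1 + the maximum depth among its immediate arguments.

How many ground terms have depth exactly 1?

Let N_k count ground terms of depth at most k. Each non-constant term of depth ≤ k is some function symbol applied to depth-≤(k−1) arguments, giving N_k = 5 + N_{k-1}^2.
N_0 = 5
N_1 = 5 + 5^2 = 30
Terms of depth exactly 1: N_1 − N_0 = 30 − 5 = 25.

25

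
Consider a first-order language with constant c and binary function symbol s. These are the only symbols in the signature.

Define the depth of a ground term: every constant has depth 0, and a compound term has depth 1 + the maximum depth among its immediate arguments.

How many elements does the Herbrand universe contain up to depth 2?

5

Let N_k = |{terms of depth ≤ k}|. Then N_0 = 1 and N_k = 1 + N_{k-1}^2 for k ≥ 1 (one summand per function symbol, arity giving the exponent).
N_0 = 1
N_1 = 1 + 1^2 = 2
N_2 = 1 + 2^2 = 5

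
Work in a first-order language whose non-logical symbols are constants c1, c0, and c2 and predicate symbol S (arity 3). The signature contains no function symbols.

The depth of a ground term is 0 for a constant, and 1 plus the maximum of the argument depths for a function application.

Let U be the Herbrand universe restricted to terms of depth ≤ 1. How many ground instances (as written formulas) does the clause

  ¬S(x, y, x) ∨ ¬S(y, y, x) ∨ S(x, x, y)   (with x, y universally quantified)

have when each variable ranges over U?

9

Ground terms of depth ≤ 1:
  With no function symbols every ground term is a constant, so there are exactly 3 ground terms at every depth bound.
  N_0 = 3
  N_1 = 3
  Explicitly: c1, c0, c2.
So there are 3 ground terms available for substitution.
Each of x, y ranges independently over the available ground terms, and distinct assignments produce distinct instances.
Number of ground instances = 3^2 = 9.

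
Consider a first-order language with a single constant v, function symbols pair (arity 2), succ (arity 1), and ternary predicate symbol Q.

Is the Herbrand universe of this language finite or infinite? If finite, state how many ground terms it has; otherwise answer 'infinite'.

The signature has at least one function symbol (pair, arity 2) and at least one constant (v).
Iterating pair gives infinitely many distinct ground terms: v, pair(v, v), pair(pair(v, v), pair(v, v)), ...
So the Herbrand universe is infinite.

infinite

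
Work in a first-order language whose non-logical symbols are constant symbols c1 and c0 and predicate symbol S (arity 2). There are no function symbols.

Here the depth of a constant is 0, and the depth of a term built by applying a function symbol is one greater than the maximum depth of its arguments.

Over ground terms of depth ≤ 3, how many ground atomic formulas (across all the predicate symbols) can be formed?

4

First count ground terms of depth ≤ 3.
With no function symbols every ground term is a constant, so there are exactly 2 ground terms at every depth bound.
N_0 = 2
N_1 = 2
N_2 = 2
N_3 = 2
So |H| = 2.
Ground atoms are formed by filling each argument slot of a predicate with a term from H, so an r-ary predicate gives |H|^r atoms:
  S: 2^2 = 4
Total ground atoms: 4.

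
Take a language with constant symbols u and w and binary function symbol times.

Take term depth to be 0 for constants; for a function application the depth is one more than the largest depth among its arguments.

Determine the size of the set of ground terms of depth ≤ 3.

1446

Let N_k = |{terms of depth ≤ k}|. Then N_0 = 2 and N_k = 2 + N_{k-1}^2 for k ≥ 1 (one summand per function symbol, arity giving the exponent).
N_0 = 2
N_1 = 2 + 2^2 = 6
N_2 = 2 + 6^2 = 38
N_3 = 2 + 38^2 = 1446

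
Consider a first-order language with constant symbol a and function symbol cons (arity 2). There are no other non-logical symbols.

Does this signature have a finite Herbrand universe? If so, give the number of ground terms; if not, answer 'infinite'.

The signature has at least one function symbol (cons, arity 2) and at least one constant (a).
Iterating cons gives infinitely many distinct ground terms: a, cons(a, a), cons(cons(a, a), cons(a, a)), ...
So the Herbrand universe is infinite.

infinite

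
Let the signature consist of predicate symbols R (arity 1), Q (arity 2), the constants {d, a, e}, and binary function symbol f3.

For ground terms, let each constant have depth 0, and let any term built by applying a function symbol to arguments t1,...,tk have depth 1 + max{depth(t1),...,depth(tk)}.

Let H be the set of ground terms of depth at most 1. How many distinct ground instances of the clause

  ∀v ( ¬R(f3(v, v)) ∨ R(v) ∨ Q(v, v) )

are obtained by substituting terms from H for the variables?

12

Ground terms of depth ≤ 1:
  Let N_k count ground terms of depth at most k. Each non-constant term of depth ≤ k is some function symbol applied to depth-≤(k−1) arguments, giving N_k = 3 + N_{k-1}^2.
  N_0 = 3
  N_1 = 3 + 3^2 = 12
  Explicitly: d, a, e, f3(d, d), f3(d, a), f3(d, e), f3(a, d), f3(a, a), f3(a, e), f3(e, d), f3(e, a), f3(e, e).
So there are 12 ground terms available for substitution.
There is 1 variable to instantiate (v),  occurring in at least one literal, so different choices give different ground instances.
Number of ground instances = 12.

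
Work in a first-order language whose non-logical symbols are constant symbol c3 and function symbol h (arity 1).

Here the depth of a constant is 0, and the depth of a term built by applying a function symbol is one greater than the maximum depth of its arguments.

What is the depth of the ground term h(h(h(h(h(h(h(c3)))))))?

7

depth(h(c3)) = 1 + depth(c3) = 1 + 0 = 1
depth(h(h(c3))) = 1 + depth(h(c3)) = 1 + 1 = 2
depth(h(h(h(c3)))) = 1 + depth(h(h(c3))) = 1 + 2 = 3
depth(h(h(h(h(c3))))) = 1 + depth(h(h(h(c3)))) = 1 + 3 = 4
depth(h(h(h(h(h(c3)))))) = 1 + depth(h(h(h(h(c3))))) = 1 + 4 = 5
depth(h(h(h(h(h(h(c3))))))) = 1 + depth(h(h(h(h(h(c3)))))) = 1 + 5 = 6
depth(h(h(h(h(h(h(h(c3)))))))) = 1 + depth(h(h(h(h(h(h(c3))))))) = 1 + 6 = 7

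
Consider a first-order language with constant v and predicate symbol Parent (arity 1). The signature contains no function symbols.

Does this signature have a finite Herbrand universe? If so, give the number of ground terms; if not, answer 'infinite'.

There are no function symbols, so the only ground term is the single constant.
The Herbrand universe is {v}, finite with 1 element.

1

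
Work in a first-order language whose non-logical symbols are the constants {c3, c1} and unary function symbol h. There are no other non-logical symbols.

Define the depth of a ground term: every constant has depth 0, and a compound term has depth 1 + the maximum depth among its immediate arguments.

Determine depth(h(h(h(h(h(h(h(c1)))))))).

depth(h(c1)) = 1 + depth(c1) = 1 + 0 = 1
depth(h(h(c1))) = 1 + depth(h(c1)) = 1 + 1 = 2
depth(h(h(h(c1)))) = 1 + depth(h(h(c1))) = 1 + 2 = 3
depth(h(h(h(h(c1))))) = 1 + depth(h(h(h(c1)))) = 1 + 3 = 4
depth(h(h(h(h(h(c1)))))) = 1 + depth(h(h(h(h(c1))))) = 1 + 4 = 5
depth(h(h(h(h(h(h(c1))))))) = 1 + depth(h(h(h(h(h(c1)))))) = 1 + 5 = 6
depth(h(h(h(h(h(h(h(c1)))))))) = 1 + depth(h(h(h(h(h(h(c1))))))) = 1 + 6 = 7

7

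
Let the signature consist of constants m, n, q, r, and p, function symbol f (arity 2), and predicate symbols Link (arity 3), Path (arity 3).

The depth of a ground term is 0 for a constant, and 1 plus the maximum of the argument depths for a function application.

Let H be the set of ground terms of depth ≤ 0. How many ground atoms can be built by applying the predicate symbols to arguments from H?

250

First count ground terms of depth ≤ 0.
Let N_k count ground terms of depth at most k. Each non-constant term of depth ≤ k is some function symbol applied to depth-≤(k−1) arguments, giving N_k = 5 + N_{k-1}^2.
N_0 = 5
Explicitly: m, n, q, r, p.
So |H| = 5.
Each predicate of arity r yields |H|^r ground atoms (one per choice of an r-tuple from H):
  Link: 5^3 = 125;  Path: 5^3 = 125
Total ground atoms: 125 + 125 = 250.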